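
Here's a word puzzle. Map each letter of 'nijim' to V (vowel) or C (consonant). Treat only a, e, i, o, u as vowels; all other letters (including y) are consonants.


Letter mapping: n = C, i = V, j = C, i = V, m = C.

CVCVC


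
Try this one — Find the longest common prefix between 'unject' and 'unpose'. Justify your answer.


Compare from the start: 2 characters match: 'un'. Mismatch at position 3: 'j' vs 'p'.

un


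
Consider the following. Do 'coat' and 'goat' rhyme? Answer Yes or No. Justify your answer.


Rime (stressed vowel + following sounds) of 'coat': -oat = /oʊt/
Rime of 'goat': -oat = /oʊt/
/oʊt/ and /oʊt/ are the same ending sound, so the words rhyme.

Yes


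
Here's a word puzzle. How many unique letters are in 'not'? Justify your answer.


Unique letters in 'not': {n, o, t} = 3 distinct letters.

3


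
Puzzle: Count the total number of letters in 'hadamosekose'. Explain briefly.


Spell out 'hadamosekose' and number each letter: h(1), a(2), d(3), a(4), m(5), o(6), s(7), e(8), k(9), o(10), s(11), e(12). Total: 12 letters.

12


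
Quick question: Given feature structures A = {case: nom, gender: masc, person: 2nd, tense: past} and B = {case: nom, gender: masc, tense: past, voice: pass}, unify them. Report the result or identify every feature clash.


Compare features:
case: A=nom vs B=nom -> unified: nom
gender: A=masc vs B=masc -> unified: masc
person: A=2nd vs B=_ -> unified: 2nd
tense: A=past vs B=past -> unified: past
voice: A=_ vs B=pass -> unified: pass
No clashes found.

Unified: {case: nom, gender: masc, person: 2nd, tense: past, voice: pass}


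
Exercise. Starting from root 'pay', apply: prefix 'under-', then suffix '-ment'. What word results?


Step 1: Add prefix 'under-' to 'pay' = 'underpay'
Step 2: Add suffix '-ment' to 'underpay' = 'underpayment'

underpayment


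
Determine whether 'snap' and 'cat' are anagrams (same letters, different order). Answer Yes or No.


Sorted letters of 'snap': 'anps'
Sorted letters of 'cat': 'act'
They do not match.

No


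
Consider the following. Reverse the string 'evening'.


Reverse 'evening' character by character: 'gnineve'.

gnineve


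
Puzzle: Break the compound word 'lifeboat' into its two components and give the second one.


Split 'lifeboat' into 'life' + 'boat'. The second part is 'boat'.

boat


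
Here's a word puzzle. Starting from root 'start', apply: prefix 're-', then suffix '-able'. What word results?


Step 1: Add prefix 're-' to 'start' = 'restart'
Step 2: Add suffix '-able' to 'restart' = 'restartable'

restartable


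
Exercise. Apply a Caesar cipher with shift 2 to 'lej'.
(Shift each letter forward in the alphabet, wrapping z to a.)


Shift each letter by 2: l -> n, e -> g, j -> l. Result: 'ngl'.

ngl


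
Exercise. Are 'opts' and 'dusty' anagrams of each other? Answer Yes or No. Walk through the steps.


Sorted letters of 'opts': 'opst'
Sorted letters of 'dusty': 'dstuy'
They do not match.

No


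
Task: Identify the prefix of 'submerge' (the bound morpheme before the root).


The word 'submerge' = 'sub' (prefix) + 'merge' (root). The prefix is 'sub'.

sub


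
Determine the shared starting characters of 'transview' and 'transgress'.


Compare from the start: 5 characters match: 'trans'. Mismatch at position 6: 'v' vs 'g'.

trans


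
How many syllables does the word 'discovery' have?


Break 'discovery' into syllables: dis-cov-er-y -> dis | cov | er | y = 4 syllables

4 syllables


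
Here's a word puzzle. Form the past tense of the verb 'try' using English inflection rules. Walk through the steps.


Apply rule: Change -y to -ied. 'try' becomes 'tried'.

tried


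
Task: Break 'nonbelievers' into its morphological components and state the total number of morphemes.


Step 1: Identify prefix: 'non' (meaning: not)
Step 2: Identify root: 'believe'
Step 3: Identify suffix(es): 'er, s'
Decomposition: non- (prefix: not) + believe (root) + -er (suffix: one who) + -s (plural)
Total morphemes: 4

4 morphemes (non- (prefix: not) + believe (root) + -er (suffix: one who) + -s (plural))


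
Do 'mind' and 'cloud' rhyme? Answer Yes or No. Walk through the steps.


Rime (stressed vowel + following sounds) of 'mind': -ind = /aɪnd/
Rime of 'cloud': -oud = /aʊd/
/aɪnd/ and /aʊd/ are different ending sounds, so the words do not rhyme.

No


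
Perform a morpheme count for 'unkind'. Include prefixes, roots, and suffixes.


Decomposition: un- (prefix) + kind (root) = 2 morpheme(s)

2 morphemes


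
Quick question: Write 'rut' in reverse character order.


Reverse 'rut' character by character: 'tur'.

tur


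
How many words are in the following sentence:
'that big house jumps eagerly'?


Split into words: that | big | house | jumps | eagerly = 5 words.

5


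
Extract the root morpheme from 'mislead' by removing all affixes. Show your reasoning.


Remove prefix 'mis' from 'mislead' to get root 'lead'.

lead


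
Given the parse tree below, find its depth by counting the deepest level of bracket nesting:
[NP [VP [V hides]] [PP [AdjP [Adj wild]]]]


Count bracket nesting levels:
'[' at pos 0: depth = 1
'[' at pos 4: depth = 2
'[' at pos 8: depth = 3
'[' at pos 19: depth = 2
'[' at pos 23: depth = 3
'[' at pos 29: depth = 4
Maximum depth reached: 4

4


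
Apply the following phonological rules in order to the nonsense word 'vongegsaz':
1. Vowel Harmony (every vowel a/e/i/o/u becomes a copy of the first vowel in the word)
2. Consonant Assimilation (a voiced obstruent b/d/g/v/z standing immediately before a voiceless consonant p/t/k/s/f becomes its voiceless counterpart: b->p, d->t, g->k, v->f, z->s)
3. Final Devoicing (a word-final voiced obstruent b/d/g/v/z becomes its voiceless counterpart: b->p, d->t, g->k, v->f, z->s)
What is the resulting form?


Starting form: 'vongegsaz'
Rule 1: Vowel Harmony: all vowels become 'o' (matching first vowel). 'vongegsaz' -> 'vongogsoz'
Rule 2: Consonant Assimilation: voiced obstruent before voiceless consonant becomes voiceless ('gs' -> 'ks'). 'vongogsoz' -> 'vongoksoz'
Rule 3: Final Devoicing: word-final voiced obstruent 'z' becomes voiceless 's'. 'vongoksoz' -> 'vongoksos'
Final form: 'vongoksos'

vongoksos


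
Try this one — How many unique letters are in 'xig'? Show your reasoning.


Unique letters in 'xig': {g, i, x} = 3 distinct letters.

3


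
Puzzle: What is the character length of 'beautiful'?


Spell out 'beautiful' and number each letter: b(1), e(2), a(3), u(4), t(5), i(6), f(7), u(8), l(9). Total: 9 letters.

9


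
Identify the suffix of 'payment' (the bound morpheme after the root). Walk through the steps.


The word 'payment' = 'pay' (root) + '-ment' (suffix). The suffix is '-ment'.

ment


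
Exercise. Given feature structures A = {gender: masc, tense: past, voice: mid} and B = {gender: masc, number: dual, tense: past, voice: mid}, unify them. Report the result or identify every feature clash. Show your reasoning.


Compare features:
gender: A=masc vs B=masc -> unified: masc
number: A=_ vs B=dual -> unified: dual
tense: A=past vs B=past -> unified: past
voice: A=mid vs B=mid -> unified: mid
No clashes found.

Unified: {gender: masc, number: dual, tense: past, voice: mid}


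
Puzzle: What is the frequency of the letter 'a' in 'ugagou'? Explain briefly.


Letter 'a' in 'ugagou': found at position(s) 3 = 1 occurrence(s).

1


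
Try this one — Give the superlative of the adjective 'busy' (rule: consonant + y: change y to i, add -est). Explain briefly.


Apply superlative formation (consonant + y: change y to i, add -est): 'busy' -> 'busiest'.

busiest


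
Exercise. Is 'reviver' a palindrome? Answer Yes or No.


Forward: 'reviver'
Reversed: 'reviver'
They are identical.

Yes


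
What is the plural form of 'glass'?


Apply rule: Add -es (sibilant/fricative ending). 'glass' becomes 'glasses'.

glasses


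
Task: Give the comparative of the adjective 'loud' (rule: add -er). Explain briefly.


Apply comparative formation (add -er): 'loud' -> 'louder'.

louder


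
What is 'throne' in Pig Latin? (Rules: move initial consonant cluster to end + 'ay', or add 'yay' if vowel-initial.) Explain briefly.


'throne': move consonant cluster 'thr' to end and add 'ay': 'onethray'.

onethray


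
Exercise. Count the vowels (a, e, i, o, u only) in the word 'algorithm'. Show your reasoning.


Vowels in 'algorithm': a, o, i = 3 vowels.

3


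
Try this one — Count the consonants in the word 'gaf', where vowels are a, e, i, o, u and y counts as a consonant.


Consonants in 'gaf': g, f = 2 consonants.

2


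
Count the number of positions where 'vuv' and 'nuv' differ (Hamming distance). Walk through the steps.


Alignment:
Position 1: 'v' vs 'n' = DIFFER
Position 2: 'u' vs 'u' = match
Position 3: 'v' vs 'v' = match
Total differences: 1

1


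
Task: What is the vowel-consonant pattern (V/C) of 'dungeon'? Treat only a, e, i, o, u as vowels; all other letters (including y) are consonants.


Letter mapping: d = C, u = V, n = C, g = C, e = V, o = V, n = C.

CVCCVVC


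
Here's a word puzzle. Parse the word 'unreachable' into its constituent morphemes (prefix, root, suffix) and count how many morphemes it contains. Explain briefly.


Step 1: Identify prefix: 'un' (meaning: not/reverse)
Step 2: Identify root: 'reach'
Step 3: Identify suffix(es): 'able'
Decomposition: un- (prefix: not/reverse) + reach (root) + -able (suffix: capable of)
Total morphemes: 3

3 morphemes (un- (prefix: not/reverse) + reach (root) + -able (suffix: capable of))


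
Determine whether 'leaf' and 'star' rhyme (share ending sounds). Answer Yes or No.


Rime (stressed vowel + following sounds) of 'leaf': -eaf = /iːf/
Rime of 'star': -ar = /ɑːr/
/iːf/ and /ɑːr/ are different ending sounds, so the words do not rhyme.

No


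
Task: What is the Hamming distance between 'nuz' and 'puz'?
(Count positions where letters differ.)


Alignment:
Position 1: 'n' vs 'p' = DIFFER
Position 2: 'u' vs 'u' = match
Position 3: 'z' vs 'z' = match
Total differences: 1

1


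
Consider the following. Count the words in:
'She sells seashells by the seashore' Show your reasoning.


Split into words: She | sells | seashells | by | the | seashore = 6 words.

6


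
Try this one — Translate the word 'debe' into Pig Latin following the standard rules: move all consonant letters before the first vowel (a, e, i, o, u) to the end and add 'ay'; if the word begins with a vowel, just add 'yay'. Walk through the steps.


'debe': move consonant cluster 'd' to end and add 'ay': 'ebeday'.

ebeday


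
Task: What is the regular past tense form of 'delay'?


Apply rule: Add -ed. 'delay' becomes 'delayed'.

delayed


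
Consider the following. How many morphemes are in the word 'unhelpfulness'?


Decomposition: un- (prefix) + help (root) + -ful (suffix) + -ness (suffix) = 4 morpheme(s)

4 morphemes


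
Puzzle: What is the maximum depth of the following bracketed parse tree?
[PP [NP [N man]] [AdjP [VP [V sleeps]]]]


Count bracket nesting levels:
'[' at pos 0: depth = 1
'[' at pos 4: depth = 2
'[' at pos 8: depth = 3
'[' at pos 17: depth = 2
'[' at pos 23: depth = 3
'[' at pos 27: depth = 4
Maximum depth reached: 4

4


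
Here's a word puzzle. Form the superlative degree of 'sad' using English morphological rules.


Apply superlative formation (double final consonant, add -est): 'sad' -> 'saddest'.

saddest


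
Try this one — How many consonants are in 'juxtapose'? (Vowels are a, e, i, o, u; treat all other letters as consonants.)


Consonants in 'juxtapose': j, x, t, p, s = 5 consonants.

5


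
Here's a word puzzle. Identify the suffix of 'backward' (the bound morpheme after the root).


The word 'backward' = 'back' (root) + '-ward' (suffix). The suffix is '-ward'.

ward


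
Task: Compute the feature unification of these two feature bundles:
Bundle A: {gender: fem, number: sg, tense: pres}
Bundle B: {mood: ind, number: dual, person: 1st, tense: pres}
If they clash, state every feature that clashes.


Compare features:
gender: A=fem vs B=_ -> unified: fem
mood: A=_ vs B=ind -> unified: ind
number: A=sg vs B=dual -> CLASH
person: A=_ vs B=1st -> unified: 1st
tense: A=pres vs B=pres -> unified: pres
Clash detected on feature 'number' (sg vs dual); unification fails.

CLASH on 'number' (sg vs dual)


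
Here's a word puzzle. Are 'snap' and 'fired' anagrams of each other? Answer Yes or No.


Sorted letters of 'snap': 'anps'
Sorted letters of 'fired': 'defir'
They do not match.

No


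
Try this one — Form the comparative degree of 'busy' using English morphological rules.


Apply comparative formation (consonant + y: change y to i, add -er): 'busy' -> 'busier'.

busier


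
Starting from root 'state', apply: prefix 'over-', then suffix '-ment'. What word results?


Step 1: Add prefix 'over-' to 'state' = 'overstate'
Step 2: Add suffix '-ment' to 'overstate' = 'overstatement'

overstatement


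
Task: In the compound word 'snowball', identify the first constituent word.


Split 'snowball' into 'snow' + 'ball'. The first part is 'snow'.

snow


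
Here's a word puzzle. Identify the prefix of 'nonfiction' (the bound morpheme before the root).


The word 'nonfiction' = 'non' (prefix) + 'fiction' (root). The prefix is 'non'.

non


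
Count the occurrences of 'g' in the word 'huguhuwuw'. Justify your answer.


Letter 'g' in 'huguhuwuw': found at position(s) 3 = 1 occurrence(s).

1


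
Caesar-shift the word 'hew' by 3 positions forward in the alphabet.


Shift each letter by 3: h -> k, e -> h, w -> z. Result: 'khz'.

khz


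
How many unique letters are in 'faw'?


Unique letters in 'faw': {a, f, w} = 3 distinct letters.

3


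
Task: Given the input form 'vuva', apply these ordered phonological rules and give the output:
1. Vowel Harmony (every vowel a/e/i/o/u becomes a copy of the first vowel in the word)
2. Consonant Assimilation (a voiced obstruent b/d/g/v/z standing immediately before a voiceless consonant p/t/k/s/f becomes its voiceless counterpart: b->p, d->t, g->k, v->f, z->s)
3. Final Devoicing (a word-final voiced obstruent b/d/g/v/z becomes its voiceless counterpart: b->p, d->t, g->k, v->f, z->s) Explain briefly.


Starting form: 'vuva'
Rule 1: Vowel Harmony: all vowels become 'u' (matching first vowel). 'vuva' -> 'vuvu'
Rule 2: Consonant Assimilation: no voiced obstruent (b/d/g/v/z) stands immediately before a voiceless consonant (p/t/k/s/f). No change.
Rule 3: Final Devoicing: the word ends in the vowel 'u', not a consonant. No change.
Final form: 'vuvu'

vuvu


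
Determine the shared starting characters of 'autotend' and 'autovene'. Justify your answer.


Compare from the start: 4 characters match: 'auto'. Mismatch at position 5: 't' vs 'v'.

auto


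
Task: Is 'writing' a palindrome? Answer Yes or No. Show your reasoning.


Forward: 'writing'
Reversed: 'gnitirw'
They differ.

No


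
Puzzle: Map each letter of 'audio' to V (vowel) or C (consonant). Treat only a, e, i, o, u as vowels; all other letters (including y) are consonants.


Letter mapping: a = V, u = V, d = C, i = V, o = V.

VVCVV


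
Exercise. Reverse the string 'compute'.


Reverse 'compute' character by character: 'etupmoc'.

etupmoc


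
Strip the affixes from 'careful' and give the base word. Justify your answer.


Remove suffix '-ful' from 'careful' to get root 'care'.

care


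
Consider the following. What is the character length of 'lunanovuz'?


Spell out 'lunanovuz' and number each letter: l(1), u(2), n(3), a(4), n(5), o(6), v(7), u(8), z(9). Total: 9 letters.

9


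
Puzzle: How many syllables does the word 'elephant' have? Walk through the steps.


Break 'elephant' into syllables: el-e-phant -> el | e | phant = 3 syllables

3 syllables


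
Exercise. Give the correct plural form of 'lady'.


Apply rule: Change -y to -ies (consonant + y). 'lady' becomes 'ladies'.

ladies


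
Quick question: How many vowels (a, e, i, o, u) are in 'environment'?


Vowels in 'environment': e, i, o, e = 4 vowels.

4


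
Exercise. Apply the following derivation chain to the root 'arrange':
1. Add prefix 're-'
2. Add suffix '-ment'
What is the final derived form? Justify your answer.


Step 1: Add prefix 're-' to 'arrange' = 'rearrange'
Step 2: Add suffix '-ment' to 'rearrange' = 'rearrangement'

rearrangement


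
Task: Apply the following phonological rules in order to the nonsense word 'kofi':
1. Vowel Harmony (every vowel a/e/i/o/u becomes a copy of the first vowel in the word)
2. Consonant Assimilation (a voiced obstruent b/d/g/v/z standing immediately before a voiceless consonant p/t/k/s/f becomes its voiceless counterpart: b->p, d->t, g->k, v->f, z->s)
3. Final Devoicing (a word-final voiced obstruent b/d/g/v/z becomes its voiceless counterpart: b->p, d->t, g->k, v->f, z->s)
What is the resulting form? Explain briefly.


Starting form: 'kofi'
Rule 1: Vowel Harmony: all vowels become 'o' (matching first vowel). 'kofi' -> 'kofo'
Rule 2: Consonant Assimilation: no voiced obstruent (b/d/g/v/z) stands immediately before a voiceless consonant (p/t/k/s/f). No change.
Rule 3: Final Devoicing: the word ends in the vowel 'o', not a consonant. No change.
Final form: 'kofo'

kofo


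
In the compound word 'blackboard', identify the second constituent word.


Split 'blackboard' into 'black' + 'board'. The second part is 'board'.

board


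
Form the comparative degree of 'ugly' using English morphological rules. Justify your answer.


Apply comparative formation (consonant + y: change y to i, add -er): 'ugly' -> 'uglier'.

uglier


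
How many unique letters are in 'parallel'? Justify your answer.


Unique letters in 'parallel': {a, e, l, p, r} = 5 distinct letters.

5


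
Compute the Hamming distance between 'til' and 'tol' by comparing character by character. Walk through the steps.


Alignment:
Position 1: 't' vs 't' = match
Position 2: 'i' vs 'o' = DIFFER
Position 3: 'l' vs 'l' = match
Total differences: 1

1


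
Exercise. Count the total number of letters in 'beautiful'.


Spell out 'beautiful' and number each letter: b(1), e(2), a(3), u(4), t(5), i(6), f(7), u(8), l(9). Total: 9 letters.

9


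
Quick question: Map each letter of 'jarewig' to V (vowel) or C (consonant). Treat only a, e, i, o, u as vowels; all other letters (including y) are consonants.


Letter mapping: j = C, a = V, r = C, e = V, w = C, i = V, g = C.

CVCVCVC


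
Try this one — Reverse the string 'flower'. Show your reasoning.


Reverse 'flower' character by character: 'rewolf'.

rewolf


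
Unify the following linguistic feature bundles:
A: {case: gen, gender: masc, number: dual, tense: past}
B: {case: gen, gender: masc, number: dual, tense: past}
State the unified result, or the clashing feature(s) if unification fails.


Compare features:
case: A=gen vs B=gen -> unified: gen
gender: A=masc vs B=masc -> unified: masc
number: A=dual vs B=dual -> unified: dual
tense: A=past vs B=past -> unified: past
No clashes found.

Unified: {case: gen, gender: masc, number: dual, tense: past}


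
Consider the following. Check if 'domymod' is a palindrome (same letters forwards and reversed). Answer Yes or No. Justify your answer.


Forward: 'domymod'
Reversed: 'domymod'
They are identical.

Yes


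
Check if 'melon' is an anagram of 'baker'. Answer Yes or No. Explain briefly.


Sorted letters of 'melon': 'elmno'
Sorted letters of 'baker': 'abekr'
They do not match.

No


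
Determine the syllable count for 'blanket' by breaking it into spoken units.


Break 'blanket' into syllables: blan-ket -> blan | ket = 2 syllables

2 syllables


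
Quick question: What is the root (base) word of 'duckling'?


Remove suffix '-ling' from 'duckling' to get root 'duck'.

duck


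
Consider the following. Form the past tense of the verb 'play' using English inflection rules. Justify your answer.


Apply rule: Add -ed. 'play' becomes 'played'.

played


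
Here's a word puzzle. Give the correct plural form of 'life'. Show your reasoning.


Apply rule: Change -fe to -ves. 'life' becomes 'lives'.

lives


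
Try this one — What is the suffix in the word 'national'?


The word 'national' = 'nation' (root) + '-al' (suffix). The suffix is '-al'.

al


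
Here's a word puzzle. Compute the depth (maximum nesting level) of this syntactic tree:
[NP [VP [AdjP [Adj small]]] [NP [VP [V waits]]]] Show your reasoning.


Count bracket nesting levels:
'[' at pos 0: depth = 1
'[' at pos 4: depth = 2
'[' at pos 8: depth = 3
'[' at pos 14: depth = 4
'[' at pos 28: depth = 2
'[' at pos 32: depth = 3
'[' at pos 36: depth = 4
Maximum depth reached: 4

4


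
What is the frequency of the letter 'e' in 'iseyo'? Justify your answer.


Letter 'e' in 'iseyo': found at position(s) 3 = 1 occurrence(s).

1


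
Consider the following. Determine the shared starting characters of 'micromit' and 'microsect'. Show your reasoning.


Compare from the start: 5 characters match: 'micro'. Mismatch at position 6: 'm' vs 's'.

micro


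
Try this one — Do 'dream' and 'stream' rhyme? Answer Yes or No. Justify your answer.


Rime (stressed vowel + following sounds) of 'dream': -eam = /iːm/
Rime of 'stream': -eam = /iːm/
/iːm/ and /iːm/ are the same ending sound, so the words rhyme.

Yes


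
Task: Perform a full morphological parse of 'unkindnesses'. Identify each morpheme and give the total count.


Step 1: Identify prefix: 'un' (meaning: not/reverse)
Step 2: Identify root: 'kind'
Step 3: Identify suffix(es): 'ness, es'
Decomposition: un- (prefix: not/reverse) + kind (root) + -ness (suffix: state of) + -es (plural)
Total morphemes: 4

4 morphemes (un- (prefix: not/reverse) + kind (root) + -ness (suffix: state of) + -es (plural))


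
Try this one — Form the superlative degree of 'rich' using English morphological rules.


Apply superlative formation (add -est): 'rich' -> 'richest'.

richest


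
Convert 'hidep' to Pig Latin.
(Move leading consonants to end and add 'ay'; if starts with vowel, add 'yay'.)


'hidep': move consonant cluster 'h' to end and add 'ay': 'idephay'.

idephay


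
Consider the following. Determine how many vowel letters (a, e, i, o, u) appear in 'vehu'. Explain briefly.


Vowels in 'vehu': e, u = 2 vowels.

2


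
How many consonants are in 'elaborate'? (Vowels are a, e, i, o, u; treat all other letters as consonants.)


Consonants in 'elaborate': l, b, r, t = 4 consonants.

4


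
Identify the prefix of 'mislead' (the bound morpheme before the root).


The word 'mislead' = 'mis' (prefix) + 'lead' (root). The prefix is 'mis'.

mis


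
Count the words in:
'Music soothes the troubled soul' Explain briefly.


Split into words: Music | soothes | the | troubled | soul = 5 words.

5


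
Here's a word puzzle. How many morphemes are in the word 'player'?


Decomposition: play (root) + -er (suffix) = 2 morpheme(s)

2 morphemes


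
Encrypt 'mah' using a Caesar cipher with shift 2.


Shift each letter by 2: m -> o, a -> c, h -> j. Result: 'ocj'.

ocj


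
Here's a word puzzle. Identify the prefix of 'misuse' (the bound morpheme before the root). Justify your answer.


The word 'misuse' = 'mis' (prefix) + 'use' (root). The prefix is 'mis'.

mis


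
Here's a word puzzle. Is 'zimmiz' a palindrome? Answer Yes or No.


Forward: 'zimmiz'
Reversed: 'zimmiz'
They are identical.

Yes


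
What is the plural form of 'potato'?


Apply rule: Add -es (consonant + o). 'potato' becomes 'potatoes'.

potatoes


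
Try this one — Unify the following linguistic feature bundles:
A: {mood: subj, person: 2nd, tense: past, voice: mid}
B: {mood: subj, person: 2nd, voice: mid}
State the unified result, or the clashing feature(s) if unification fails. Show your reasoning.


Compare features:
mood: A=subj vs B=subj -> unified: subj
person: A=2nd vs B=2nd -> unified: 2nd
tense: A=past vs B=_ -> unified: past
voice: A=mid vs B=mid -> unified: mid
No clashes found.

Unified: {mood: subj, person: 2nd, tense: past, voice: mid}


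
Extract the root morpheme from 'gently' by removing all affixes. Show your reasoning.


Remove suffix '-ly' from 'gently' to get root 'gentle'.

gentle


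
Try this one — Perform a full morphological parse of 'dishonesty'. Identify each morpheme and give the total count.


Step 1: Identify prefix: 'dis' (meaning: not/apart)
Step 2: Identify root: 'honest'
Step 3: Identify suffix(es): 'y'
Decomposition: dis- (prefix: not/apart) + honest (root) + -y (suffix: quality)
Total morphemes: 3

3 morphemes (dis- (prefix: not/apart) + honest (root) + -y (suffix: quality))


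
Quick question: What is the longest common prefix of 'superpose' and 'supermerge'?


Compare from the start: 5 characters match: 'super'. Mismatch at position 6: 'p' vs 'm'.

super


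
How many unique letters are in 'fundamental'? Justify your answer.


Unique letters in 'fundamental': {a, d, e, f, l, m, n, t, u} = 9 distinct letters.

9


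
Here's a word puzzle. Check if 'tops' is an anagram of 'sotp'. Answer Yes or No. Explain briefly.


Sorted letters of 'tops': 'opst'
Sorted letters of 'sotp': 'opst'
They match.

Yes


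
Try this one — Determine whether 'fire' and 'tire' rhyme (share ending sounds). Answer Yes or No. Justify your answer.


Rime (stressed vowel + following sounds) of 'fire': -ire = /aɪər/
Rime of 'tire': -ire = /aɪər/
/aɪər/ and /aɪər/ are the same ending sound, so the words rhyme.

Yes


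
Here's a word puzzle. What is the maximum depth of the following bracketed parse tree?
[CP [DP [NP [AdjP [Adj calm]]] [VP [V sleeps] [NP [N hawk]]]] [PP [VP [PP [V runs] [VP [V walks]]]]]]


Count bracket nesting levels:
'[' at pos 0: depth = 1
'[' at pos 4: depth = 2
'[' at pos 8: depth = 3
'[' at pos 12: depth = 4
'[' at pos 18: depth = 5
'[' at pos 31: depth = 3
'[' at pos 35: depth = 4
'[' at pos 46: depth = 4
'[' at pos 50: depth = 5
'[' at pos 62: depth = 2
'[' at pos 66: depth = 3
'[' at pos 70: depth = 4
'[' at pos 74: depth = 5
'[' at pos 83: depth = 5
'[' at pos 87: depth = 6
Maximum depth reached: 6

6


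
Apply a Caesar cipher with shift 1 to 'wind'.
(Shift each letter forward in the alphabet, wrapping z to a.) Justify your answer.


Shift each letter by 1: w -> x, i -> j, n -> o, d -> e. Result: 'xjoe'.

xjoe


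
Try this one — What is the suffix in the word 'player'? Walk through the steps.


The word 'player' = 'play' (root) + '-er' (suffix). The suffix is '-er'.

er


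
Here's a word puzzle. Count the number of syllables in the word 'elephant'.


Break 'elephant' into syllables: el-e-phant -> el | e | phant = 3 syllables

3 syllables


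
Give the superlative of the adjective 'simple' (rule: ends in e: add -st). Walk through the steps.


Apply superlative formation (ends in e: add -st): 'simple' -> 'simplest'.

simplest


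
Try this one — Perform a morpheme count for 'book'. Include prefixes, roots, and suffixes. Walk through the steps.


Decomposition: book (free morpheme) = 1 morpheme(s)

1 morphemes


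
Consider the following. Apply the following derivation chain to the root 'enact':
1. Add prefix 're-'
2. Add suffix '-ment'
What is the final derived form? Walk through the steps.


Step 1: Add prefix 're-' to 'enact' = 'reenact'
Step 2: Add suffix '-ment' to 'reenact' = 'reenactment'

reenactment


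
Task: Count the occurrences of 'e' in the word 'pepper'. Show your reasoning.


Letter 'e' in 'pepper': found at position(s) 2, 5 = 2 occurrence(s).

2


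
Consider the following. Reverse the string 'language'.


Reverse 'language' character by character: 'egaugnal'.

egaugnal


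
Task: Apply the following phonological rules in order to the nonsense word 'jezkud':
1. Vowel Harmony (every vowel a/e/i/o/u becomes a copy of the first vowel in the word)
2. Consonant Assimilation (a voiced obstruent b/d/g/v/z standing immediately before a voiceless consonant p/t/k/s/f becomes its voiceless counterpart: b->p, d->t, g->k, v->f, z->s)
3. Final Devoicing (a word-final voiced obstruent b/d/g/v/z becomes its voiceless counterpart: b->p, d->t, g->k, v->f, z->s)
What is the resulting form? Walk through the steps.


Starting form: 'jezkud'
Rule 1: Vowel Harmony: all vowels become 'e' (matching first vowel). 'jezkud' -> 'jezked'
Rule 2: Consonant Assimilation: voiced obstruent before voiceless consonant becomes voiceless ('zk' -> 'sk'). 'jezked' -> 'jesked'
Rule 3: Final Devoicing: word-final voiced obstruent 'd' becomes voiceless 't'. 'jesked' -> 'jesket'
Final form: 'jesket'

jesket


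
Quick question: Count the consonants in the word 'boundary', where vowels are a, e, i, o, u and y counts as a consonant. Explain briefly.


Consonants in 'boundary': b, n, d, r, y = 5 consonants.

5


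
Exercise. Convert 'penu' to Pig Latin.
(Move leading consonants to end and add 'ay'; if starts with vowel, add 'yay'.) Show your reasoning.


'penu': move consonant cluster 'p' to end and add 'ay': 'enupay'.

enupay


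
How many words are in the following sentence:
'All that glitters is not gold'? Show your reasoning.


Split into words: All | that | glitters | is | not | gold = 6 words.

6


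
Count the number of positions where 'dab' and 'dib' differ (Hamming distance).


Alignment:
Position 1: 'd' vs 'd' = match
Position 2: 'a' vs 'i' = DIFFER
Position 3: 'b' vs 'b' = match
Total differences: 1

1


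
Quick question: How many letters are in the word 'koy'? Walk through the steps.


Spell out 'koy' and number each letter: k(1), o(2), y(3). Total: 3 letters.

3


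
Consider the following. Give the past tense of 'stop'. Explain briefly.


Apply rule: Double final consonant and add -ed. 'stop' becomes 'stopped'.

stopped


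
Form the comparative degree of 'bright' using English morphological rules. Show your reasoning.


Apply comparative formation (add -er): 'bright' -> 'brighter'.

brighter


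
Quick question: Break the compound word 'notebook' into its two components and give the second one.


Split 'notebook' into 'note' + 'book'. The second part is 'book'.

book


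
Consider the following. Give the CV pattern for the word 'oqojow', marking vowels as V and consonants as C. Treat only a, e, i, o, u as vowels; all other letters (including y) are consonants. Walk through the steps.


Letter mapping: o = V, q = C, o = V, j = C, o = V, w = C.

VCVCVC


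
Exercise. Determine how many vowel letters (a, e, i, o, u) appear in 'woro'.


Vowels in 'woro': o, o = 2 vowels.

2


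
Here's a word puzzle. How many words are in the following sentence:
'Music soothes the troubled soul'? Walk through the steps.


Split into words: Music | soothes | the | troubled | soul = 5 words.

5


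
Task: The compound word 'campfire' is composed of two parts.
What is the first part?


Split 'campfire' into 'camp' + 'fire'. The first part is 'camp'.

camp


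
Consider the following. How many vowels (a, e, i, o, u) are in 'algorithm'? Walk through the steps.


Vowels in 'algorithm': a, o, i = 3 vowels.

3


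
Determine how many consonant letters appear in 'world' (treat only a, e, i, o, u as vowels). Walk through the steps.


Consonants in 'world': w, r, l, d = 4 consonants.

4


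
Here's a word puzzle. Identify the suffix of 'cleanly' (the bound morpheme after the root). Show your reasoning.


The word 'cleanly' = 'clean' (root) + '-ly' (suffix). The suffix is '-ly'.

ly


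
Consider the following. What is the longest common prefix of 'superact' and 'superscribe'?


Compare from the start: 5 characters match: 'super'. Mismatch at position 6: 'a' vs 's'.

super


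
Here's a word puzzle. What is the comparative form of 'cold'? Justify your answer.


Apply comparative formation (add -er): 'cold' -> 'colder'.

colder


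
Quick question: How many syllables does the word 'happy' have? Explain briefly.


Break 'happy' into syllables: hap-py -> hap | py = 2 syllables

2 syllables


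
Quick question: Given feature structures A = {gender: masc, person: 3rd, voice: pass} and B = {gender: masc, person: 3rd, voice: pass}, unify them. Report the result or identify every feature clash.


Compare features:
gender: A=masc vs B=masc -> unified: masc
person: A=3rd vs B=3rd -> unified: 3rd
voice: A=pass vs B=pass -> unified: pass
No clashes found.

Unified: {gender: masc, person: 3rd, voice: pass}


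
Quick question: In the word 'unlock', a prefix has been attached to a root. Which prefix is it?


The word 'unlock' = 'un' (prefix) + 'lock' (root). The prefix is 'un'.

un


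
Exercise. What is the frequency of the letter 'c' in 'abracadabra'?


Letter 'c' in 'abracadabra': found at position(s) 5 = 1 occurrence(s).

1


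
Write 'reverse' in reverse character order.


Reverse 'reverse' character by character: 'esrever'.

esrever


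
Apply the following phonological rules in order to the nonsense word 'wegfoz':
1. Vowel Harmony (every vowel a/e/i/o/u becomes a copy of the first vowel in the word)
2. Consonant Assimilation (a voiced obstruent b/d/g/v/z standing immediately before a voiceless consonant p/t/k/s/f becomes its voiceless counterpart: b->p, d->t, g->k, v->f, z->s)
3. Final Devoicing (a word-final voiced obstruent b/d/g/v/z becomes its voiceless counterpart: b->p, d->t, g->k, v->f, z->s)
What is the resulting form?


Starting form: 'wegfoz'
Rule 1: Vowel Harmony: all vowels become 'e' (matching first vowel). 'wegfoz' -> 'wegfez'
Rule 2: Consonant Assimilation: voiced obstruent before voiceless consonant becomes voiceless ('gf' -> 'kf'). 'wegfez' -> 'wekfez'
Rule 3: Final Devoicing: word-final voiced obstruent 'z' becomes voiceless 's'. 'wekfez' -> 'wekfes'
Final form: 'wekfes'

wekfes


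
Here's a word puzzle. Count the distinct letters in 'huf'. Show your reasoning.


Unique letters in 'huf': {f, h, u} = 3 distinct letters.

3


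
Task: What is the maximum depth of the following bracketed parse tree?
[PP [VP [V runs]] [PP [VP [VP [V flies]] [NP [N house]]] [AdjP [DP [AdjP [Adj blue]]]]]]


Count bracket nesting levels:
'[' at pos 0: depth = 1
'[' at pos 4: depth = 2
'[' at pos 8: depth = 3
'[' at pos 18: depth = 2
'[' at pos 22: depth = 3
'[' at pos 26: depth = 4
'[' at pos 30: depth = 5
'[' at pos 41: depth = 4
'[' at pos 45: depth = 5
'[' at pos 57: depth = 3
'[' at pos 63: depth = 4
'[' at pos 67: depth = 5
'[' at pos 73: depth = 6
Maximum depth reached: 6

6


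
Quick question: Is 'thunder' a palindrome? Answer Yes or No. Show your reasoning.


Forward: 'thunder'
Reversed: 'rednuht'
They differ.

No


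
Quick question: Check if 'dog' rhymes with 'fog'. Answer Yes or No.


Rime (stressed vowel + following sounds) of 'dog': -og = /ɒg/
Rime of 'fog': -og = /ɒg/
/ɒg/ and /ɒg/ are the same ending sound, so the words rhyme.

Yes


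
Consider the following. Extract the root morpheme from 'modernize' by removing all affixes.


Remove suffix '-ize' from 'modernize' to get root 'modern'.

modern


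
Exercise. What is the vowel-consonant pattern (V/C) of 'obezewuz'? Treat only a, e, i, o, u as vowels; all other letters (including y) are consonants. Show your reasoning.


Letter mapping: o = V, b = C, e = V, z = C, e = V, w = C, u = V, z = C.

VCVCVCVC


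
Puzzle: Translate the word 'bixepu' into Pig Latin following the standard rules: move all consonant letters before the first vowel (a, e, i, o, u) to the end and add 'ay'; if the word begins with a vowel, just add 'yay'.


'bixepu': move consonant cluster 'b' to end and add 'ay': 'ixepubay'.

ixepubay


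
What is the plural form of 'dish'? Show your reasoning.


Apply rule: Add -es (sibilant/fricative ending). 'dish' becomes 'dishes'.

dishes


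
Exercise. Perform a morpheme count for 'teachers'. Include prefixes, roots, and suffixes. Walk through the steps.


Decomposition: teach (root) + -er (suffix) + -s (plural) = 3 morpheme(s)

3 morphemes


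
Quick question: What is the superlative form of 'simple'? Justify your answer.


Apply superlative formation (ends in e: add -st): 'simple' -> 'simplest'.

simplest


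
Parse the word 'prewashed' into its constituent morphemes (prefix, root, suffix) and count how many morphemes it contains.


Step 1: Identify prefix: 'pre' (meaning: before)
Step 2: Identify root: 'wash'
Step 3: Identify suffix(es): 'ed'
Decomposition: pre- (prefix: before) + wash (root) + -ed (suffix: past)
Total morphemes: 3

3 morphemes (pre- (prefix: before) + wash (root) + -ed (suffix: past))


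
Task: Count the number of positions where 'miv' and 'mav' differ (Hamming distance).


Alignment:
Position 1: 'm' vs 'm' = match
Position 2: 'i' vs 'a' = DIFFER
Position 3: 'v' vs 'v' = match
Total differences: 1

1


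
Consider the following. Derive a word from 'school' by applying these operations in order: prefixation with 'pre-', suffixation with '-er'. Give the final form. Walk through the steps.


Step 1: Add prefix 'pre-' to 'school' = 'preschool'
Step 2: Add suffix '-er' to 'preschool' = 'preschooler'

preschooler


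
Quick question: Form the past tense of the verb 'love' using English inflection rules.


Apply rule: Add -d (word ends in -e). 'love' becomes 'loved'.

loved


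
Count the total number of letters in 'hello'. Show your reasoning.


Spell out 'hello' and number each letter: h(1), e(2), l(3), l(4), o(5). Total: 5 letters.

5


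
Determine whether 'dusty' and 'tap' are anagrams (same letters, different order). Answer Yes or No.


Sorted letters of 'dusty': 'dstuy'
Sorted letters of 'tap': 'apt'
They do not match.

No


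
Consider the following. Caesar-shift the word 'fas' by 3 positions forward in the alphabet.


Shift each letter by 3: f -> i, a -> d, s -> v. Result: 'idv'.

idv


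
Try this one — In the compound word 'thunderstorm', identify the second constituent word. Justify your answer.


Split 'thunderstorm' into 'thunder' + 'storm'. The second part is 'storm'.

storm


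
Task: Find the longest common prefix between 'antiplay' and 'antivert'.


Compare from the start: 4 characters match: 'anti'. Mismatch at position 5: 'p' vs 'v'.

anti


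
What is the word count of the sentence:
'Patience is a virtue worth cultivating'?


Split into words: Patience | is | a | virtue | worth | cultivating = 6 words.

6


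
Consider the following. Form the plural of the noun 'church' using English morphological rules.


Apply rule: Add -es (sibilant/fricative ending). 'church' becomes 'churches'.

churches


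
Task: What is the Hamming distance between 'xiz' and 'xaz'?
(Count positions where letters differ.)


Alignment:
Position 1: 'x' vs 'x' = match
Position 2: 'i' vs 'a' = DIFFER
Position 3: 'z' vs 'z' = match
Total differences: 1

1


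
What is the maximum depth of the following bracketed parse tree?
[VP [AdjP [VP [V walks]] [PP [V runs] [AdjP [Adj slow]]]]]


Count bracket nesting levels:
'[' at pos 0: depth = 1
'[' at pos 4: depth = 2
'[' at pos 10: depth = 3
'[' at pos 14: depth = 4
'[' at pos 25: depth = 3
'[' at pos 29: depth = 4
'[' at pos 38: depth = 4
'[' at pos 44: depth = 5
Maximum depth reached: 5

5


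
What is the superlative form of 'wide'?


Apply superlative formation (ends in e: add -st): 'wide' -> 'widest'.

widest


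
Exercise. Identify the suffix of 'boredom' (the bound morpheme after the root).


The word 'boredom' = 'bore' (root) + '-dom' (suffix). The suffix is '-dom'.

dom
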